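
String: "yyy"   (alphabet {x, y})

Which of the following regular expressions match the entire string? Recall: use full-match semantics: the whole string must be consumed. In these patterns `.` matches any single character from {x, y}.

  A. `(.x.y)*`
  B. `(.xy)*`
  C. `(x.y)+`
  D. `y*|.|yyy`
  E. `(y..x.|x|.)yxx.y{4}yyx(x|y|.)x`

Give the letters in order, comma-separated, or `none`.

A → no match
B → no match
C → no match — must start with "x"
D → match
E → no match — must end with "x"

D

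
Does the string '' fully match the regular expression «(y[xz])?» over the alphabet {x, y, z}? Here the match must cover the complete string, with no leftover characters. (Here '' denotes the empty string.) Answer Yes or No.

Yes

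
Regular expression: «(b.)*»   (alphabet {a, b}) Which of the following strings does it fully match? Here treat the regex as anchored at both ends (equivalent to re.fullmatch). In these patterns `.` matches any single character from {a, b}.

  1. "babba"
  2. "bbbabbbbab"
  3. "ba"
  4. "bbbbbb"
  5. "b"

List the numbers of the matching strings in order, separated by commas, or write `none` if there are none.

1 → no match
2 → no match
3 → match
4 → match
5 → no match

3, 4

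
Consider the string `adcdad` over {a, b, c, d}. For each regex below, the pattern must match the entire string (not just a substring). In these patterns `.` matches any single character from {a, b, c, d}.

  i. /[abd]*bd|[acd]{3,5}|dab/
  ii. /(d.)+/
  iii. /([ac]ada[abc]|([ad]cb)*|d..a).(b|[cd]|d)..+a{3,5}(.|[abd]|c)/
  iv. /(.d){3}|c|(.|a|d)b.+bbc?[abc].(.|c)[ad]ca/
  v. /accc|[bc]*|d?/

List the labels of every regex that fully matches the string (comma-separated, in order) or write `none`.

iv

i → no match
ii → no match — must start with `d`
iii → no match
iv → match
v → no match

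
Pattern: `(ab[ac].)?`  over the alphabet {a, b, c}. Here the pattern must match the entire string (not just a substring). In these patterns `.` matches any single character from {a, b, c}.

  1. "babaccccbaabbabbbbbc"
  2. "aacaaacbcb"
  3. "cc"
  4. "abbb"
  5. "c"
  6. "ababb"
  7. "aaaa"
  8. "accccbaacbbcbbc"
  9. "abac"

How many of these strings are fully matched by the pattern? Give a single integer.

1 → no match
2 → no match
3 → no match
4 → no match
5 → no match
6 → no match
7 → no match
8 → no match
9 → match
Total matched: 1

1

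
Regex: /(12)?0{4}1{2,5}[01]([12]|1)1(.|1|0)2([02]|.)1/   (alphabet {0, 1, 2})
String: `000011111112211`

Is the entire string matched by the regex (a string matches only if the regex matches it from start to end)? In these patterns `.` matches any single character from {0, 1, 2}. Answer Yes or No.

Yes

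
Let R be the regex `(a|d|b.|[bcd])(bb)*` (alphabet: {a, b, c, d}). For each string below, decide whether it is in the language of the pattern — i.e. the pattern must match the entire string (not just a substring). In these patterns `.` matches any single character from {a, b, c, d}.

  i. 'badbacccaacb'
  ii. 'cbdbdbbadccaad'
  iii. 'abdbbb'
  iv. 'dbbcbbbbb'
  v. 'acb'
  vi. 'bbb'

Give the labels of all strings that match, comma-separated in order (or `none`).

vi

i → no match
ii → no match
iii → no match
iv → no match
v → no match
vi → match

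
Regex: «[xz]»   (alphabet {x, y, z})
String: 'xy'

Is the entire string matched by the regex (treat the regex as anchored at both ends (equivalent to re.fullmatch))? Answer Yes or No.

No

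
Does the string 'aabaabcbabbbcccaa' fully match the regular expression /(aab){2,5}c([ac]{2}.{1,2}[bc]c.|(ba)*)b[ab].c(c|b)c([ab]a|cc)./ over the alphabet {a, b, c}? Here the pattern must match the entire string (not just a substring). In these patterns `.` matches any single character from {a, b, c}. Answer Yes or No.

No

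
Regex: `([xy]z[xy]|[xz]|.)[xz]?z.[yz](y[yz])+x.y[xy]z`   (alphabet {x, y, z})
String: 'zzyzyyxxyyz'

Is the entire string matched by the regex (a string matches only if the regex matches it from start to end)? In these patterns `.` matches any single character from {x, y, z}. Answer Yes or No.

Yes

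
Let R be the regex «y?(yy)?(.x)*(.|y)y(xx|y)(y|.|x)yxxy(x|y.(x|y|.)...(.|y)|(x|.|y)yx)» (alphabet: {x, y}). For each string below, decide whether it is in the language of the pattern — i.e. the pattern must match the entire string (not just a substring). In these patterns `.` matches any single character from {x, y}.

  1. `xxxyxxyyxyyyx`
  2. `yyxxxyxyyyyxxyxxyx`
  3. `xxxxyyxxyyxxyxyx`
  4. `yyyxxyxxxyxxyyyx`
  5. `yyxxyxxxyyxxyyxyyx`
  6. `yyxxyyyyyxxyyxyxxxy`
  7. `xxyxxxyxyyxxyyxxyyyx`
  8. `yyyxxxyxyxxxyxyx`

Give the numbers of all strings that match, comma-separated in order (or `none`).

3, 4, 6, 7

1 → no match
2 → no match
3 → match
4 → match
5 → no match
6 → match
7 → match
8 → no match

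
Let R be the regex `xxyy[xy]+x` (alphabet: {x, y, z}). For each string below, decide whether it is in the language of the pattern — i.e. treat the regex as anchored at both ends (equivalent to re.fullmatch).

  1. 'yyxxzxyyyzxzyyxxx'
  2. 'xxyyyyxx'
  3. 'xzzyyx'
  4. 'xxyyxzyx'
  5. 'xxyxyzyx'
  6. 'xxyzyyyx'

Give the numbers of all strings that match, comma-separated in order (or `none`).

1 → no match — must start with 'xxyy'
2 → match
3 → no match — must start with 'xxyy'
4 → no match
5 → no match — must start with 'xxyy'
6 → no match — must start with 'xxyy'

2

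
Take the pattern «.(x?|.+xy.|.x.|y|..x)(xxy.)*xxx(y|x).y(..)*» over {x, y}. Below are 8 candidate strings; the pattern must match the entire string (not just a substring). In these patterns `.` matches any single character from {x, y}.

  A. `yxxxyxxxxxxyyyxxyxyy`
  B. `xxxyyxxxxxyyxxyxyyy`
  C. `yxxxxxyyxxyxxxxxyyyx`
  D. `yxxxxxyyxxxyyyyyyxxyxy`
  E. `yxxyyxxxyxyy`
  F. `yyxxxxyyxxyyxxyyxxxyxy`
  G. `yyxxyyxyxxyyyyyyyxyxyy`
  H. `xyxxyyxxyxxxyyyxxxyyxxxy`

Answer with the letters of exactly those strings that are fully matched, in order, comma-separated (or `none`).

A → match
B → match
C → match
D → match
E → no match
F → match
G → no match
H → no match

A, B, C, D, F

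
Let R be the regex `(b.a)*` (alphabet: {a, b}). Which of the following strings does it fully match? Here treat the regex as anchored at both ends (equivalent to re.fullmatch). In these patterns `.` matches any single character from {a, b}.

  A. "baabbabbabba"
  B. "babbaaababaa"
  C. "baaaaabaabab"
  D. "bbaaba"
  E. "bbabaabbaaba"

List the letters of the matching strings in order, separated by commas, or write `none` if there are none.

A. "baabbabbabba" → match
B. "babbaaababaa" → no match
C. "baaaaabaabab" → no match
D. "bbaaba" → no match
E. "bbabaabbaaba" → no match

A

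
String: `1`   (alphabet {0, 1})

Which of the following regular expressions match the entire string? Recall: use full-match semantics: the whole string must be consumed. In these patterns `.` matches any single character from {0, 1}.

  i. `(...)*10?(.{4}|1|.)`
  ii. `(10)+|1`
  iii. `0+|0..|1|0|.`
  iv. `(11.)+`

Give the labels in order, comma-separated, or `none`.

i → no match
ii → match
iii → match
iv → no match — must start with `11`

ii, iii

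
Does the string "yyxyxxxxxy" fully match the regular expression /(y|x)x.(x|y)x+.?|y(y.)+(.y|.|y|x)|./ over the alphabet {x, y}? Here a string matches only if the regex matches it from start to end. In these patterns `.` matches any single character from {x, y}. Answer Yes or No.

No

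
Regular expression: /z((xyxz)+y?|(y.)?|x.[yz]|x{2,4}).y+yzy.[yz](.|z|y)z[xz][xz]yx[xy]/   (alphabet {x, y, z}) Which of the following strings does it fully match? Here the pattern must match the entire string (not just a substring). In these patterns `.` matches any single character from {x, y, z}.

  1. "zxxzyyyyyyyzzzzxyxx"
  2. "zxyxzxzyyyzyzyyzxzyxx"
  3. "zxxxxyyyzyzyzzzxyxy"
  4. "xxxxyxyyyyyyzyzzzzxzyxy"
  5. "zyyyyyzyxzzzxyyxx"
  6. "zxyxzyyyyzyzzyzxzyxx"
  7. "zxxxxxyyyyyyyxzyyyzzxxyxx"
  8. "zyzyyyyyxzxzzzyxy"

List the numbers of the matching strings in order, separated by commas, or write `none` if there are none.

1 → no match
2 → no match
3 → match
4 → no match — must start with "z"
5 → no match
6 → match
7 → no match
8 → no match

3, 6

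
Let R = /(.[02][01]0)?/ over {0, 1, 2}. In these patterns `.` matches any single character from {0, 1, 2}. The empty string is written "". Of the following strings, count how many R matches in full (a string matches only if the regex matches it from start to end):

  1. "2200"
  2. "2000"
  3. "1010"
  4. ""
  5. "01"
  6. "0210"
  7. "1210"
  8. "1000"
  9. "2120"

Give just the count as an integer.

1 → match
2 → match
3 → match
4 → match
5 → no match
6 → match
7 → match
8 → match
9 → no match
Total matched: 7

7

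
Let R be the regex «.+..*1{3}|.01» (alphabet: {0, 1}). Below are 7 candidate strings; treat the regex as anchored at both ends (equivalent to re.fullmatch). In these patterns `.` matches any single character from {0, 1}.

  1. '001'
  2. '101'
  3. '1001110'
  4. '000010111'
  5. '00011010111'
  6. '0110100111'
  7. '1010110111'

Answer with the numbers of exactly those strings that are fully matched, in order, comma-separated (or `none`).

1, 2, 4, 5, 6, 7

1 → match
2 → match
3 → no match
4 → match
5 → match
6 → match
7 → match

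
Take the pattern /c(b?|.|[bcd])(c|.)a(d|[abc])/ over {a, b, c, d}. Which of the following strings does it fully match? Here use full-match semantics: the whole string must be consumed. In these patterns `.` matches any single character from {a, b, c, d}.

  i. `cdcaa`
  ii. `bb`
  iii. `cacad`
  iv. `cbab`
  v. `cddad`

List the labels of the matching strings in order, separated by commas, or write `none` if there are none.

i, iii, iv, v

i → match
ii → no match — must start with `c`
iii → match
iv → match
v → match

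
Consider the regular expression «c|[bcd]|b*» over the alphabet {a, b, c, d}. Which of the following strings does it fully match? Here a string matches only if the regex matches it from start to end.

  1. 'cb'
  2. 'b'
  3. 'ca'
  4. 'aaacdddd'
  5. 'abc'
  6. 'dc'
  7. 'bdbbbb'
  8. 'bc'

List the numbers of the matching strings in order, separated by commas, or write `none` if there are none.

2

1 → no match
2 → match
3 → no match
4 → no match
5 → no match
6 → no match
7 → no match
8 → no match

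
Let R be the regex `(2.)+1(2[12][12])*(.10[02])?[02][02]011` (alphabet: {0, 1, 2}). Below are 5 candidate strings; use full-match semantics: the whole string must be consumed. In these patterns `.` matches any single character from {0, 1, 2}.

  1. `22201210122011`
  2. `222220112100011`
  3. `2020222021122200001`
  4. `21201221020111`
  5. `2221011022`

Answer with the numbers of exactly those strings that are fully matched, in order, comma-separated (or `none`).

none

1 → no match
2 → no match
3 → no match — must end with `011`
4 → no match — must end with `011`
5. `2221011022` → no match — must end with `011`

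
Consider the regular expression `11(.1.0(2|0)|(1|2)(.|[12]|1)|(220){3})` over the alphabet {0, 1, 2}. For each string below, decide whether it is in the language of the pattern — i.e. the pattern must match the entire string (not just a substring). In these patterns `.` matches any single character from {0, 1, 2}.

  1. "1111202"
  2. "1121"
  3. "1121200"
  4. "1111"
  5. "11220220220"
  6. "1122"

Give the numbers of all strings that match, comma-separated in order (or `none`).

1. "1111202" → match
2. "1121" → match
3. "1121200" → match
4. "1111" → match
5. "11220220220" → match
6. "1122" → match

1, 2, 3, 4, 5, 6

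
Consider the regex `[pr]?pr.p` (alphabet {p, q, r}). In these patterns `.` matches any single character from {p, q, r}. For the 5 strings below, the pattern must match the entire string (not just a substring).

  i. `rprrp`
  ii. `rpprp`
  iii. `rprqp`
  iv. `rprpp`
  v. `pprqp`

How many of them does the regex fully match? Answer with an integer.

i → match
ii → no match
iii → match
iv → match
v → match
Total matched: 4

4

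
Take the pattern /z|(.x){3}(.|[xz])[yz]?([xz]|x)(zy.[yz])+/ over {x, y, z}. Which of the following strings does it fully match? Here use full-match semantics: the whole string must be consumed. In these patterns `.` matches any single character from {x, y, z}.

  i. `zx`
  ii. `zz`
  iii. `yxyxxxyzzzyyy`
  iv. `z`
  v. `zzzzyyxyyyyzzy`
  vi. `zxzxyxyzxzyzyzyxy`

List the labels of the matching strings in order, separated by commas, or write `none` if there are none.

iii, iv, vi

i → no match
ii → no match
iii → match
iv → match
v → no match
vi → match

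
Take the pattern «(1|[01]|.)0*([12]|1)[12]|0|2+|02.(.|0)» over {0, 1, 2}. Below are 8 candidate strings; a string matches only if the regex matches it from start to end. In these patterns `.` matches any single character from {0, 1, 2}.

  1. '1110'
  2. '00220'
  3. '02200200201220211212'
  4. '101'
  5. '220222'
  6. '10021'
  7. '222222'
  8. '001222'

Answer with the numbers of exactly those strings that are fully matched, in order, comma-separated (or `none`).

1 → no match
2 → no match
3 → no match
4 → no match
5 → no match
6 → match
7 → match
8 → no match

6, 7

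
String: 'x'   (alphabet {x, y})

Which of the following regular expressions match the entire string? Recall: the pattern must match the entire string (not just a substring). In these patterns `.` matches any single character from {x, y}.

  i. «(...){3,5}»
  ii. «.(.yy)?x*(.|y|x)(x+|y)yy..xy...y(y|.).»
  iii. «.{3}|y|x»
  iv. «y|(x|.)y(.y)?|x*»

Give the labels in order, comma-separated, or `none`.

iii, iv

i → no match
ii → no match
iii → match
iv → match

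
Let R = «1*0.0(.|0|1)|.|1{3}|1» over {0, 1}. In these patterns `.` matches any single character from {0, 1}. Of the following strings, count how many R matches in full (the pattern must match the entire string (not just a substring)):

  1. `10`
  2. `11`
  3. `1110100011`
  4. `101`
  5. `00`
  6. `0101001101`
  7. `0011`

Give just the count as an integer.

1 → no match
2 → no match
3 → no match
4 → no match
5 → no match
6 → no match
7 → no match
Total matched: 0

0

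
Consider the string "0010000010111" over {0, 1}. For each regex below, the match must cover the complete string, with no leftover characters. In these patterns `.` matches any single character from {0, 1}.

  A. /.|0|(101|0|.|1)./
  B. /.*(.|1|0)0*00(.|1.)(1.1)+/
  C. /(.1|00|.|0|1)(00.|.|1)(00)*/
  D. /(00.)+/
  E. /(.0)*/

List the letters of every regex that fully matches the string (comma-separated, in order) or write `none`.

A → no match
B → match
C → no match
D → no match
E → no match

B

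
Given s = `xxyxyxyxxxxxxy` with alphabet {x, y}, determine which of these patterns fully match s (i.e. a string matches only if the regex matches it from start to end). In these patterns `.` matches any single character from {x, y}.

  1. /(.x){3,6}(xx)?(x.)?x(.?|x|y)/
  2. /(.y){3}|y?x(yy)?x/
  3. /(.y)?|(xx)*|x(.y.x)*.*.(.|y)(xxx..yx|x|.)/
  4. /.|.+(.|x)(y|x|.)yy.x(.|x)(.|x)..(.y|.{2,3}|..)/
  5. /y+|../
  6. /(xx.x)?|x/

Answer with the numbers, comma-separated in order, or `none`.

1, 3

1 → match
2 → no match
3 → match
4 → no match
5 → no match
6 → no match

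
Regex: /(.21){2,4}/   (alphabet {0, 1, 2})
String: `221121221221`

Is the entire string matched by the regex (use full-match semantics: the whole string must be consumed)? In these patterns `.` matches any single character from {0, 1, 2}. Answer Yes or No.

Yes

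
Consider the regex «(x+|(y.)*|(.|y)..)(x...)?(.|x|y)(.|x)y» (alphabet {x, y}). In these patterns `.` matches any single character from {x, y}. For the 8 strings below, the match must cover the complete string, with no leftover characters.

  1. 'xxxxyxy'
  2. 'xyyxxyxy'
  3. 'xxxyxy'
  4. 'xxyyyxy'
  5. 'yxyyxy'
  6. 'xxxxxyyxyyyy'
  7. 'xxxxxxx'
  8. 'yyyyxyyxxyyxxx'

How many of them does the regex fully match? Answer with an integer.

4

1 → match
2 → no match
3 → match
4 → match
5 → match
6 → no match
7 → no match — must end with 'y'
8 → no match — must end with 'y'
Total matched: 4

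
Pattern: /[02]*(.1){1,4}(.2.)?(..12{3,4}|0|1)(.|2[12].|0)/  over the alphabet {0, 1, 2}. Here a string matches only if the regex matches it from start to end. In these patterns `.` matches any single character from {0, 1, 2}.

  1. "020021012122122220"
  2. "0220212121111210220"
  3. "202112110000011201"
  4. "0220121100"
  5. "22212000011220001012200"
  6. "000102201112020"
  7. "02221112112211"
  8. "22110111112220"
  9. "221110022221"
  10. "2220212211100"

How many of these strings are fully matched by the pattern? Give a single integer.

1 → match
2 → match
3 → no match
4. "0220121100" → no match
5 → no match
6 → no match
7 → match
8 → no match
9. "221110022221" → no match
10 → no match
Total matched: 3

3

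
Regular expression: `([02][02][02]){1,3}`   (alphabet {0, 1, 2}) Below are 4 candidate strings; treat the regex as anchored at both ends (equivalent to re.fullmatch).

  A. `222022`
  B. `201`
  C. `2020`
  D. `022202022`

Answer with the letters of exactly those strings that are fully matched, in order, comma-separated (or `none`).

A, D

A → match
B → no match
C → no match
D → match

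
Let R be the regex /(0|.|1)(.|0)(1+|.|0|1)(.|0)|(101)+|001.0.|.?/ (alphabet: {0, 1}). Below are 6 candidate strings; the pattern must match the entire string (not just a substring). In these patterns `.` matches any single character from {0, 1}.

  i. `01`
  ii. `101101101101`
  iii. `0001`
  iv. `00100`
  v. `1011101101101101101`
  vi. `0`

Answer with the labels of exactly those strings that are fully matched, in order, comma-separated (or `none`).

ii, iii, vi

i → no match
ii → match
iii → match
iv → no match
v → no match
vi → match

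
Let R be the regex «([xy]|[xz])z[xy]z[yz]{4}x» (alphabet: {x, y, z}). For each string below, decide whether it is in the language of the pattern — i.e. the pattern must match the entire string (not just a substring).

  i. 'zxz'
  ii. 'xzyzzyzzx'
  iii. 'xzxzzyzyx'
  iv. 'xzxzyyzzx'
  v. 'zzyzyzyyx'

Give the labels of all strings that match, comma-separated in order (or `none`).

ii, iii, iv, v

i. 'zxz' → no match — must end with 'x'
ii. 'xzyzzyzzx' → match
iii. 'xzxzzyzyx' → match
iv. 'xzxzyyzzx' → match
v. 'zzyzyzyyx' → match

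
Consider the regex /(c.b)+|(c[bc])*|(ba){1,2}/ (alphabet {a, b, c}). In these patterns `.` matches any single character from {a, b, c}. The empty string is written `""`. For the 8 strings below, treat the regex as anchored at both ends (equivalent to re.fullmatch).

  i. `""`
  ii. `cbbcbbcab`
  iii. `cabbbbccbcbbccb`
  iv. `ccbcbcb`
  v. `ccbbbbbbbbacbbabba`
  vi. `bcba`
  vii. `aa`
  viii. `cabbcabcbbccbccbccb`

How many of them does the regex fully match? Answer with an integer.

i → match
ii → match
iii → no match
iv → no match
v → no match
vi → no match
vii → no match
viii → no match
Total matched: 2

2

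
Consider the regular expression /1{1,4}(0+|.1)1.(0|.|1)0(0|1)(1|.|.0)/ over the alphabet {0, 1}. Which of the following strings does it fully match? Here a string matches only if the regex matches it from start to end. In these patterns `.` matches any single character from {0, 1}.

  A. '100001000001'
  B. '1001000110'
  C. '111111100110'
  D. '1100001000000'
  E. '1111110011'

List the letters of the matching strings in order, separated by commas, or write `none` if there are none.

A → no match
B → match
C → match
D → match
E → match

B, C, D, E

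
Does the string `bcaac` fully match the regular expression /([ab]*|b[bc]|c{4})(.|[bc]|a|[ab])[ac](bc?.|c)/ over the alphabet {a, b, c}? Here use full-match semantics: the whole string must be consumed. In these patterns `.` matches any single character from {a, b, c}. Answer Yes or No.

Yes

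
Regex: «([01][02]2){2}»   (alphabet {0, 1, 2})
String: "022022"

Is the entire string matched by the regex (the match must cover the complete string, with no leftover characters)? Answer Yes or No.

Yes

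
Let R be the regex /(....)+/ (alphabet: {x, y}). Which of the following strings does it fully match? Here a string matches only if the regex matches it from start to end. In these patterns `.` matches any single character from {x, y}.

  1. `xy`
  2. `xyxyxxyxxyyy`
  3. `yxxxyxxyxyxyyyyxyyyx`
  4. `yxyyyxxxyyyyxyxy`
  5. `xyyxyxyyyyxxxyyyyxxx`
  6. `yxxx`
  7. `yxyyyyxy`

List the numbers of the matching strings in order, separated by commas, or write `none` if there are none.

2, 3, 4, 5, 6, 7

1 → no match
2 → match
3 → match
4 → match
5 → match
6 → match
7 → match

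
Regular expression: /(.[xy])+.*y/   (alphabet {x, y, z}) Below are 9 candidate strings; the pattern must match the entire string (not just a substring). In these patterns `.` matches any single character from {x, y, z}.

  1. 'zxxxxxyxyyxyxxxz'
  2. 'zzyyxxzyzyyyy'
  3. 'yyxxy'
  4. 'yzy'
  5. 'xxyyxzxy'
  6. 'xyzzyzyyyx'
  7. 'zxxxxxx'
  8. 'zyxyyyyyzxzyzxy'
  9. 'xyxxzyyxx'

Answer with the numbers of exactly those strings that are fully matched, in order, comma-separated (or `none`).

1 → no match — must end with 'y'
2 → no match
3 → match
4 → no match
5 → match
6 → no match — must end with 'y'
7 → no match — must end with 'y'
8 → match
9 → no match — must end with 'y'

3, 5, 8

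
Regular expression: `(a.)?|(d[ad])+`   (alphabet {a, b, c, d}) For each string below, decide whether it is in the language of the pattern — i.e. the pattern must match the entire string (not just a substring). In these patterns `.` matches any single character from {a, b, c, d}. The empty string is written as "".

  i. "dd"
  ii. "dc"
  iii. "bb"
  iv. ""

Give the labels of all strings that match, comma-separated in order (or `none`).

i, iv

i → match
ii → no match
iii → no match
iv → match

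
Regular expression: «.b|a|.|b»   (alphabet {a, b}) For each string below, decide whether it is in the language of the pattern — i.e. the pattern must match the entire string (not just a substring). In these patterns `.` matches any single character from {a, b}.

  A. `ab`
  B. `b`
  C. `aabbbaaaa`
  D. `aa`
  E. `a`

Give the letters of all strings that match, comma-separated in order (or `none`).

A, B, E

A → match
B → match
C → no match
D → no match
E → match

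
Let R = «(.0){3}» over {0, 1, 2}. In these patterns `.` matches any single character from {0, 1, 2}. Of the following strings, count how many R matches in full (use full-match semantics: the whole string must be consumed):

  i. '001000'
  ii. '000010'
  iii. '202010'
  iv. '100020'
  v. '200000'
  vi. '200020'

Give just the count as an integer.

6

i → match
ii → match
iii → match
iv → match
v → match
vi → match
Total matched: 6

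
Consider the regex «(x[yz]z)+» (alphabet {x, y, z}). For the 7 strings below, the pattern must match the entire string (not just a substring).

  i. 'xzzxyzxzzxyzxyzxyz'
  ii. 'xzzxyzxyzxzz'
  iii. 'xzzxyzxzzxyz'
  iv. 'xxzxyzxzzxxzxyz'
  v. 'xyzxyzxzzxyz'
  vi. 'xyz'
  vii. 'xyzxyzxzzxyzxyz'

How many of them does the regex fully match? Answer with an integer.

6

i → match
ii → match
iii → match
iv → no match
v → match
vi → match
vii → match
Total matched: 6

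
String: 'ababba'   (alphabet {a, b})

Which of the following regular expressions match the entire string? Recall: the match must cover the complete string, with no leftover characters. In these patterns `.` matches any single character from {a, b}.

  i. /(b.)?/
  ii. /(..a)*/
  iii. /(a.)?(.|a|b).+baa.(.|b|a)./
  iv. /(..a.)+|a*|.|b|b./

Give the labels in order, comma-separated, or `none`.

i → no match
ii → match
iii → no match
iv → no match

ii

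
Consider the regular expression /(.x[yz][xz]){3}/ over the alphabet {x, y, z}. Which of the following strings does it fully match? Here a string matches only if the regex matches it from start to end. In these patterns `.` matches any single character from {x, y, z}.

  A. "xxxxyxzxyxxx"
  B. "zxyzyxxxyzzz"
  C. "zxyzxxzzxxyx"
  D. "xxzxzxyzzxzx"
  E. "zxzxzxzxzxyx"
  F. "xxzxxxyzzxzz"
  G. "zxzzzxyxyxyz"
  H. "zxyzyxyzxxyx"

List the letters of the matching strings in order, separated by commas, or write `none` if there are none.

C, D, E, F, G, H

A. "xxxxyxzxyxxx" → no match
B. "zxyzyxxxyzzz" → no match
C. "zxyzxxzzxxyx" → match
D. "xxzxzxyzzxzx" → match
E. "zxzxzxzxzxyx" → match
F. "xxzxxxyzzxzz" → match
G. "zxzzzxyxyxyz" → match
H. "zxyzyxyzxxyx" → match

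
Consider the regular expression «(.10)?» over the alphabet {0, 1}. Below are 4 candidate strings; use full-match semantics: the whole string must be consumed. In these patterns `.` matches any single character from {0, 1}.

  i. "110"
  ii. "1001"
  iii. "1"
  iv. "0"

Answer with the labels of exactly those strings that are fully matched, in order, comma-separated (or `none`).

i. "110" → match
ii. "1001" → no match
iii. "1" → no match
iv. "0" → no match

i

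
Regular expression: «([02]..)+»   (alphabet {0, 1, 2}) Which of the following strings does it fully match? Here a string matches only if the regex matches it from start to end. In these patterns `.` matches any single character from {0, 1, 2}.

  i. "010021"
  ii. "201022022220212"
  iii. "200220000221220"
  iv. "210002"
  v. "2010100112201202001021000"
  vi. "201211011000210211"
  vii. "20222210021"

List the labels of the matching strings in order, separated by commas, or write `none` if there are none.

i, ii, iii, iv, vi

i → match
ii → match
iii → match
iv → match
v → no match
vi → match
vii → no match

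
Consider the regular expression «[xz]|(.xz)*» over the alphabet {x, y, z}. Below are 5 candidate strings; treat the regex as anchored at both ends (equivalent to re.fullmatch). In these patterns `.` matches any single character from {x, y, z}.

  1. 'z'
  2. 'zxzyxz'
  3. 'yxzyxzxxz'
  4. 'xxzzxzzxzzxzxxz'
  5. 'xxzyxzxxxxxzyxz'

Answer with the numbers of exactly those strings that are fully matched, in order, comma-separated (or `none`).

1 → match
2 → match
3 → match
4 → match
5 → no match

1, 2, 3, 4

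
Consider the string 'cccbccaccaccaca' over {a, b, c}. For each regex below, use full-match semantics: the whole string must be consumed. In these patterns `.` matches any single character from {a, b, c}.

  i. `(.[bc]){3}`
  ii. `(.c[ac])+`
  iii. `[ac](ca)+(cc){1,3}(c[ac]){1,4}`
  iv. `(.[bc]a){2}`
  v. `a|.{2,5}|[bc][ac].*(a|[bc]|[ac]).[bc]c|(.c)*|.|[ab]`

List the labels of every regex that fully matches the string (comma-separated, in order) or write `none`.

ii

i → no match
ii → match
iii → no match
iv → no match
v → no match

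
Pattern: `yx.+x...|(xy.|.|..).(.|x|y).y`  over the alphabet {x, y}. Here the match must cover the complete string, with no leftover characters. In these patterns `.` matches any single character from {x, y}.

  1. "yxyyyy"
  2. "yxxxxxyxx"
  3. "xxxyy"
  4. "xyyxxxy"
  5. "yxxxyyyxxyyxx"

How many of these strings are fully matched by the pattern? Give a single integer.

1 → match
2 → match
3 → match
4 → match
5 → no match
Total matched: 4

4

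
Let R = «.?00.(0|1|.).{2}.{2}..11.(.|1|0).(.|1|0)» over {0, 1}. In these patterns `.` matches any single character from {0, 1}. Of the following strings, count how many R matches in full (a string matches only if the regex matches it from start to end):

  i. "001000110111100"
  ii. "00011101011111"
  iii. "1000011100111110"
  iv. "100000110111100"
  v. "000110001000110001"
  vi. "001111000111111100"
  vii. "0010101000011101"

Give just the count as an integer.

i → no match
ii → no match
iii → no match
iv → no match
v → no match
vi → no match
vii → no match
Total matched: 0

0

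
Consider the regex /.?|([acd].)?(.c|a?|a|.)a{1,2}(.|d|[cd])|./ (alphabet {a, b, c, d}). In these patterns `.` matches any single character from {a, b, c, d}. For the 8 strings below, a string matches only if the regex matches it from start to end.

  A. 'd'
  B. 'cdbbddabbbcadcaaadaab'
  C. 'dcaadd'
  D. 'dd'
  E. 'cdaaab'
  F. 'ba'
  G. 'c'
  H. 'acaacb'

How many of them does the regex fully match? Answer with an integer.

A. 'd' → match
B → no match
C. 'dcaadd' → no match
D. 'dd' → no match
E. 'cdaaab' → match
F. 'ba' → no match
G. 'c' → match
H. 'acaacb' → no match
Total matched: 3

3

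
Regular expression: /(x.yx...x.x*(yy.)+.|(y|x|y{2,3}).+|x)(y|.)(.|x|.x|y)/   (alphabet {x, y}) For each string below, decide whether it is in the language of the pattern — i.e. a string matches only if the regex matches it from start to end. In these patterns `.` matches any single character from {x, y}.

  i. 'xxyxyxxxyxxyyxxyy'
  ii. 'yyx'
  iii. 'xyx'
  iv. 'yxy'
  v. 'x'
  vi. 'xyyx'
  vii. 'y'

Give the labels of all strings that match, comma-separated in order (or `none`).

i, iii, vi

i → match
ii → no match
iii → match
iv → no match
v → no match
vi → match
vii → no match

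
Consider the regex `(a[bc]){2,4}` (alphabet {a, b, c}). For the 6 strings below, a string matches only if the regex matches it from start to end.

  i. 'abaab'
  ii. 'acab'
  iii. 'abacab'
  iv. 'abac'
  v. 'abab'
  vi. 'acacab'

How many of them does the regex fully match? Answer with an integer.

5

i. 'abaab' → no match
ii. 'acab' → match
iii. 'abacab' → match
iv. 'abac' → match
v. 'abab' → match
vi. 'acacab' → match
Total matched: 5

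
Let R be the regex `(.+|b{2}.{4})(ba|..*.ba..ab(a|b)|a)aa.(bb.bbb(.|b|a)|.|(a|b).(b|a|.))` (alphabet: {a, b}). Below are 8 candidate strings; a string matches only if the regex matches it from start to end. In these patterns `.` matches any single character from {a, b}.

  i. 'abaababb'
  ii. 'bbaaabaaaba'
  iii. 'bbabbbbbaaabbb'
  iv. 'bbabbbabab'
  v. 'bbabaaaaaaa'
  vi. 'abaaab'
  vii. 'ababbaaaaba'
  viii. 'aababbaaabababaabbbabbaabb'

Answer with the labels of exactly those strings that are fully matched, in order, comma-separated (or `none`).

ii, v, vii

i → no match
ii → match
iii → no match
iv → no match
v → match
vi → no match
vii → match
viii → no match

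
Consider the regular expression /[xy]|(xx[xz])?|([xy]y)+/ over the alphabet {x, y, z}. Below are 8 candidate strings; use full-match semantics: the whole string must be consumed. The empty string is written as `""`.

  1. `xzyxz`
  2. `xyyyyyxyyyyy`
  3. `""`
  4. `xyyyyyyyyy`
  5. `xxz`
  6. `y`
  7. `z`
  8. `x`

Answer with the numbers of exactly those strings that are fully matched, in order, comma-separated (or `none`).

1 → no match
2 → match
3 → match
4 → match
5 → match
6 → match
7 → no match
8 → match

2, 3, 4, 5, 6, 8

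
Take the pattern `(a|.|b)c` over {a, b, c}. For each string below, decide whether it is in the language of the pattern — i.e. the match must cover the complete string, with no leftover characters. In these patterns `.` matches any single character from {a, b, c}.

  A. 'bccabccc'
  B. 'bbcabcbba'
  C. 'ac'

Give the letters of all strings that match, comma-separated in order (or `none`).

C

A → no match
B → no match — must end with 'c'
C → match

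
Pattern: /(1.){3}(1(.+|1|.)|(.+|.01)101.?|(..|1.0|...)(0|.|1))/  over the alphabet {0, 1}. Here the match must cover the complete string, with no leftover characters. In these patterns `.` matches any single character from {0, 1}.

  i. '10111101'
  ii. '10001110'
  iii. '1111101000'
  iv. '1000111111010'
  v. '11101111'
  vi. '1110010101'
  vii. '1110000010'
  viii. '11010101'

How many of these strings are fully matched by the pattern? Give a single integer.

i. '10111101' → no match
ii. '10001110' → no match
iii. '1111101000' → match
iv → no match
v. '11101111' → match
vi. '1110010101' → no match
vii. '1110000010' → no match
viii. '11010101' → no match
Total matched: 2

2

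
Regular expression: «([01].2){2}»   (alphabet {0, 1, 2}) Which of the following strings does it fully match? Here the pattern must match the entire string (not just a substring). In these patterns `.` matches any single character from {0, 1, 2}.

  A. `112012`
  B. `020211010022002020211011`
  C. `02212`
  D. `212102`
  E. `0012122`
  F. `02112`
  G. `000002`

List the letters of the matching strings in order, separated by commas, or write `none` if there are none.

A → match
B → no match — must end with `2`
C → no match
D → no match
E → no match
F → no match
G → no match

A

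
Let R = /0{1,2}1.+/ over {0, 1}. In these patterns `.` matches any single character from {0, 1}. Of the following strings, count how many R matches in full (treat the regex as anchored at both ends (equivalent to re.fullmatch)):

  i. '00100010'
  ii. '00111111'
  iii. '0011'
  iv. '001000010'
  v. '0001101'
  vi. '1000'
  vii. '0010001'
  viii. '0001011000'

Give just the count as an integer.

i. '00100010' → match
ii. '00111111' → match
iii. '0011' → match
iv. '001000010' → match
v. '0001101' → no match
vi. '1000' → no match — must start with '0'
vii. '0010001' → match
viii. '0001011000' → no match
Total matched: 5

5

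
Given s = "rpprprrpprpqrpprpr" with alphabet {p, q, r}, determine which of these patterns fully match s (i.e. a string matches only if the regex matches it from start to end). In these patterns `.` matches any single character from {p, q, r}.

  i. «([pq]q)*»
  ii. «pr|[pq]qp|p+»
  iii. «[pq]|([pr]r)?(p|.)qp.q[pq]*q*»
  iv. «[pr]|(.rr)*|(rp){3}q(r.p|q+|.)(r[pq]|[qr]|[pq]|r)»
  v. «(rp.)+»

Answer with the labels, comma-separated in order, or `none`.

i → no match
ii → no match
iii → no match
iv → no match
v → match

v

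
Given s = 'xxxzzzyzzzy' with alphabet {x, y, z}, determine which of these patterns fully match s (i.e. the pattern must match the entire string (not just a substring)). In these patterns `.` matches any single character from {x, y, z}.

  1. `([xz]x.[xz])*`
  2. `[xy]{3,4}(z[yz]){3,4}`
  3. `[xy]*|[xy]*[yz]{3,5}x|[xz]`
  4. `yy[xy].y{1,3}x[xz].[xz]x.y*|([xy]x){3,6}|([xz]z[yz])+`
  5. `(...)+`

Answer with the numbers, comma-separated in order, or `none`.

1 → no match
2 → match
3 → no match
4 → no match
5 → no match

2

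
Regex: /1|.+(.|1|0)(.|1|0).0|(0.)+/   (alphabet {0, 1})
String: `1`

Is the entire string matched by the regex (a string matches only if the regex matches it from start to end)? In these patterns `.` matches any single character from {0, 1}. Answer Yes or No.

Yes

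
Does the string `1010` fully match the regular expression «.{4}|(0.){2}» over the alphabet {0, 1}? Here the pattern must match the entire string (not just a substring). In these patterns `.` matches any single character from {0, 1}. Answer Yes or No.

Yes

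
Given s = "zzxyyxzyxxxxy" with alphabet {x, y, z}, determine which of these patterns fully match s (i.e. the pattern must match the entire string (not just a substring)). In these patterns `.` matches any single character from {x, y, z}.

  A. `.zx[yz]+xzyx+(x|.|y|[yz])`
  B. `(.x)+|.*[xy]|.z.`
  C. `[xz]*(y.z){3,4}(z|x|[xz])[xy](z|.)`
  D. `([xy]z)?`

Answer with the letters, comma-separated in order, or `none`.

A, B

A → match
B → match
C → no match
D → no match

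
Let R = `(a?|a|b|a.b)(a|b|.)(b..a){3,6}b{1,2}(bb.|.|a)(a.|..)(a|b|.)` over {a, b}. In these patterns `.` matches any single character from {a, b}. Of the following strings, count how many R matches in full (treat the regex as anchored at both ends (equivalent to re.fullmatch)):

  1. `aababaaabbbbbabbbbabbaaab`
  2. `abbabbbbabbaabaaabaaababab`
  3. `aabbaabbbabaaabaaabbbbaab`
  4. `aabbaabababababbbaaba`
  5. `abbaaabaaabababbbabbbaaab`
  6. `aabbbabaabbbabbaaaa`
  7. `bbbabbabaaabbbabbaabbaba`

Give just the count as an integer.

3

1 → no match
2 → no match
3 → match
4 → match
5 → match
6 → no match
7 → no match
Total matched: 3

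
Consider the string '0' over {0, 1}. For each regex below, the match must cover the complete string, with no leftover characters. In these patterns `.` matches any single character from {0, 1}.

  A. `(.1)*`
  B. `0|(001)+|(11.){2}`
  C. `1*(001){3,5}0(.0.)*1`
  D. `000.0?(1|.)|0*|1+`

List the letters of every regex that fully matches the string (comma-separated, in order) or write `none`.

B, D

A → no match
B → match
C → no match — must end with '1'
D → match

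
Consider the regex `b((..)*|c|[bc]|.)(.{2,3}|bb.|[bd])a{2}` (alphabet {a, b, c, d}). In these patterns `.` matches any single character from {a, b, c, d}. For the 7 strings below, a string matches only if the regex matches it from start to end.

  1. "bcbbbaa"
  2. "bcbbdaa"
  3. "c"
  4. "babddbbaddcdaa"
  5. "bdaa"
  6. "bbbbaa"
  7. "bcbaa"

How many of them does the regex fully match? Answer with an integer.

1. "bcbbbaa" → match
2. "bcbbdaa" → match
3. "c" → no match — must start with "b"
4 → match
5. "bdaa" → match
6. "bbbbaa" → match
7. "bcbaa" → match
Total matched: 6

6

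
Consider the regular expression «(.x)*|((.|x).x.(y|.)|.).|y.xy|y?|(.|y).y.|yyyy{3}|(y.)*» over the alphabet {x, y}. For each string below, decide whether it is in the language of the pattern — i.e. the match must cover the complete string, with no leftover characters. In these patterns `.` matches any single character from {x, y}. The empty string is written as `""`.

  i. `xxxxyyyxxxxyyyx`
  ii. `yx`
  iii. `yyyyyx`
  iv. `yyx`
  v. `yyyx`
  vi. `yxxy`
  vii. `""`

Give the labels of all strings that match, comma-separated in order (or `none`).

i → no match
ii → match
iii → match
iv → no match
v → match
vi → match
vii → match

ii, iii, v, vi, vii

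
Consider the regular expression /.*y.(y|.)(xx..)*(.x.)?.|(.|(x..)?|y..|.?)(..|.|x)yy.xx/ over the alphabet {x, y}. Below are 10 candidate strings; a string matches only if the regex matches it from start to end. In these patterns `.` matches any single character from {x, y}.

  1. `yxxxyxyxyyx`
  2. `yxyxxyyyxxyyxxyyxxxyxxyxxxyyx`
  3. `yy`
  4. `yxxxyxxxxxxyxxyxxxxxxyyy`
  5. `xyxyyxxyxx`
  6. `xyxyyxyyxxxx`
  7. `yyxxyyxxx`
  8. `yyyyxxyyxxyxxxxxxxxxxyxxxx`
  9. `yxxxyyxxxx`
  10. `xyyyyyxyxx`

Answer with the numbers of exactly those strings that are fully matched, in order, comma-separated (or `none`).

1. `yxxxyxyxyyx` → no match
2 → match
3. `yy` → no match
4 → no match
5. `xyxyyxxyxx` → no match
6. `xyxyyxyyxxxx` → no match
7. `yyxxyyxxx` → match
8 → no match
9. `yxxxyyxxxx` → no match
10. `xyyyyyxyxx` → no match

2, 7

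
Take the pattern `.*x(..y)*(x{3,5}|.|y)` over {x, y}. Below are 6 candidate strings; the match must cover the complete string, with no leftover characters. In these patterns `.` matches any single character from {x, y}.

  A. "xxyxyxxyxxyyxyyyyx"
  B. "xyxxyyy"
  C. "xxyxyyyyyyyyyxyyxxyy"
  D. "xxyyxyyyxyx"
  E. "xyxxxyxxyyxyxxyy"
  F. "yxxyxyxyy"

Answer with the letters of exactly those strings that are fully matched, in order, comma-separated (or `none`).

A → match
B. "xyxxyyy" → match
C → match
D. "xxyyxyyyxyx" → match
E → match
F. "yxxyxyxyy" → match

A, B, C, D, E, F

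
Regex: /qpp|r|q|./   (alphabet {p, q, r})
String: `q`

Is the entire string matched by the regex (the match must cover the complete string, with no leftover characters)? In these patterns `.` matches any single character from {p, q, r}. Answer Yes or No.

Yes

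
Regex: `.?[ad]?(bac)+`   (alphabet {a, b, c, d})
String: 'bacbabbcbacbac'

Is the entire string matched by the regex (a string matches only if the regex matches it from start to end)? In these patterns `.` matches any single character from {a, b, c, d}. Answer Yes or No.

No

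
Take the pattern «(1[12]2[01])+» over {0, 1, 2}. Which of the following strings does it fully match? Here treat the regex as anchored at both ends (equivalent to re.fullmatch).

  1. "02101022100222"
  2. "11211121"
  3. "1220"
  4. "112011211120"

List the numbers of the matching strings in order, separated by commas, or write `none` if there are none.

1 → no match — must start with "1"
2 → match
3 → match
4 → match

2, 3, 4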